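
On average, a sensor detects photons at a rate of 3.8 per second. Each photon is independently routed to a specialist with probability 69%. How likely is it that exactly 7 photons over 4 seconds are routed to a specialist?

Thinning: the photons that are routed to a specialist themselves form a Poisson process with rate 0.69 × 3.8 = 2.622 per second.
Over the interval, μ = 2.622 × 4 = 10.488 (4 seconds).
P(N = 7) = e^(−10.488) · 10.488^7/7! ≈ 0.0772.

0.0772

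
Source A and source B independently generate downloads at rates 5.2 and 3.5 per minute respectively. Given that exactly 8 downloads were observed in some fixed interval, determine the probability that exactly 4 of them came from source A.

Given the total, each event is independently from source A with probability p = λ_A/(λ_A+λ_B) = 5.2/8.7 ≈ 0.5977.
So K ~ Binomial(8, 5.2/8.7): P(K = 4) = C(8,4) · (5.2/8.7)^4 · (3.5/8.7)^4 ≈ 0.2340.

0.2340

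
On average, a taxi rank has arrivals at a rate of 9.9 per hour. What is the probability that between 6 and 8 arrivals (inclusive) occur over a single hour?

With mean μ = 9.9 per hour,
P(6 ≤ N ≤ 8) = Σ_{j=6}^{8} e^(−9.9) · 9.9^j/j! ≈ 0.2732.

0.2732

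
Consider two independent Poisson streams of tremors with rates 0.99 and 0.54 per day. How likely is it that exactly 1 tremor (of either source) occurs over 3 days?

Independent Poisson processes superpose: combined rate λ = 0.99 + 0.54 = 1.53 per day.
Over the interval, μ = 1.53 × 3 = 4.59 (3 days).
P(N = 1) = e^(−4.59) · 4.59^1/1! ≈ 0.0466.

0.0466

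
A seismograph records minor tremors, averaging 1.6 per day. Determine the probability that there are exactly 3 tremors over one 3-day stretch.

0.1517

Over the interval, μ = 1.6 × 3 = 4.8 (a 3-day stretch = 3 days).
P(N = 3) = e^(−μ) μ^3/3! = e^(−4.8) · 4.8^3/6 ≈ 0.1517.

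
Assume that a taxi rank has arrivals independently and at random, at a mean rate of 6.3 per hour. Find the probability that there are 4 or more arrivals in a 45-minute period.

0.6942

Over the interval, μ = 6.3 × 0.75 = 4.725 (a 45-minute period = 0.75 hours).
P(N ≥ 4) = 1 − P(N ≤ 3) = 1 − Σ_{j=0}^{3} e^(−μ) μ^j/j! ≈ 0.6942.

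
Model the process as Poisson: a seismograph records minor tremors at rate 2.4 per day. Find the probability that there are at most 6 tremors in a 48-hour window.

Over the interval, μ = 2.4 × 2 = 4.8 (a 48-hour window = 2 days).
P(N ≤ 6) = Σ_{j=0}^{6} e^(−μ) μ^j/j! ≈ 0.7908.

0.7908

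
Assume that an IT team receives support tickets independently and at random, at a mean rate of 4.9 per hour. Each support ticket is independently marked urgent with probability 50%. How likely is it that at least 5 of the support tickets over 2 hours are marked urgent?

0.5418

Thinning: the support tickets that are marked urgent themselves form a Poisson process with rate 0.5 × 4.9 = 2.45 per hour.
Over the interval, μ = 2.45 × 2 = 4.9 (2 hours).
P(N ≥ 5) = 1 − P(N ≤ 4) ≈ 0.5418.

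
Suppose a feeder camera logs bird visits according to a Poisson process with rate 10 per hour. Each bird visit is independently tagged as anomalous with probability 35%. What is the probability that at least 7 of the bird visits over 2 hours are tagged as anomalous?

0.5503

Thinning: the bird visits that are tagged as anomalous themselves form a Poisson process with rate 0.35 × 10 = 3.5 per hour.
Over the interval, μ = 3.5 × 2 = 7 (2 hours).
P(N ≥ 7) = 1 − P(N ≤ 6) ≈ 0.5503.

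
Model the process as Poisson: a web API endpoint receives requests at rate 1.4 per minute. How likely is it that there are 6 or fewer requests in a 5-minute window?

0.4497

Over the interval, μ = 1.4 × 5 = 7 (a 5-minute window = 5 minutes).
P(N ≤ 6) = Σ_{j=0}^{6} e^(−μ) μ^j/j! ≈ 0.4497.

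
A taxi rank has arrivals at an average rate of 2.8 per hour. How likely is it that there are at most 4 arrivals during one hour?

With mean μ = 2.8 per hour,
P(N ≤ 4) = Σ_{j=0}^{4} e^(−μ) μ^j/j! ≈ 0.8477.

0.8477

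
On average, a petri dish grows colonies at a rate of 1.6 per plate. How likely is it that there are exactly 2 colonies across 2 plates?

Over the interval, μ = 1.6 × 2 = 3.2 (2 plates).
P(N = 2) = e^(−μ) μ^2/2! = e^(−3.2) · 3.2^2/2 ≈ 0.2087.

0.2087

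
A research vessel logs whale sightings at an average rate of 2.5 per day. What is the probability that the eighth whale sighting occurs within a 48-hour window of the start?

Over the interval, μ = 2.5 × 2 = 5 (a 48-hour window = 2 days).
The eighth arrival falls in the interval iff at least 8 events occur there: P(S_8 ≤ t) = P(N ≥ 8) = 1 − P(N ≤ 7) ≈ 0.1334.

0.1334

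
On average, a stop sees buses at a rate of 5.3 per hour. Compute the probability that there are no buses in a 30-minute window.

Over the interval, μ = 5.3 × 0.5 = 2.65 (a 30-minute window = 0.5 hours).
P(N = 0) = e^(−μ) μ^0/0! = e^(−2.65) · 2.65^0/1 ≈ 0.0707.

0.0707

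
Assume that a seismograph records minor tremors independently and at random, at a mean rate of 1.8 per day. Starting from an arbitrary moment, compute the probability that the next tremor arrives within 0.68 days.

0.7059

Inter-arrival times are exponential with rate λ = 1.8 per day.
P(T ≤ 0.68) = 1 − e^(−λt) = 1 − e^(−1.8 × 0.68) = 1 − e^(−1.224) ≈ 0.7059.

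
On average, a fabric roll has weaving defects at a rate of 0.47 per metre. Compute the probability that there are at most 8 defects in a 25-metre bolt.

0.1721

Over the interval, μ = 0.47 × 25 = 11.75 (a 25-metre bolt = 25 metres).
P(N ≤ 8) = Σ_{j=0}^{8} e^(−μ) μ^j/j! ≈ 0.1721.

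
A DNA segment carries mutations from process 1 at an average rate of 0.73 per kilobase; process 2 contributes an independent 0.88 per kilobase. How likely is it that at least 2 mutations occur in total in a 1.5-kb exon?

0.6948

Independent Poisson processes superpose: combined rate λ = 0.73 + 0.88 = 1.61 per kilobase.
Over the interval, μ = 1.61 × 1.5 = 2.415 (a 1.5-kb exon = 1.5 kilobases).
P(N ≥ 2) = 1 − P(N ≤ 1) ≈ 0.6948.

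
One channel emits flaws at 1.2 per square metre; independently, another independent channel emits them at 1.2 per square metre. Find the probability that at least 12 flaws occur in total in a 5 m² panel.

Independent Poisson processes superpose: combined rate λ = 1.2 + 1.2 = 2.4 per square metre.
Over the interval, μ = 2.4 × 5 = 12 (a 5 m² panel = 5 square metres).
P(N ≥ 12) = 1 − P(N ≤ 11) ≈ 0.5384.

0.5384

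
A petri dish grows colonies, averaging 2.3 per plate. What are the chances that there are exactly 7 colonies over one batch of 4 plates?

0.1118

Over the interval, μ = 2.3 × 4 = 9.2 (a batch of 4 plates = 4 plates).
P(N = 7) = e^(−μ) μ^7/7! = e^(−9.2) · 9.2^7/5040 ≈ 0.1118.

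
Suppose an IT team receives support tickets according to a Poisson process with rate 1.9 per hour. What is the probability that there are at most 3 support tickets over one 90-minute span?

0.6808

Over the interval, μ = 1.9 × 1.5 = 2.85 (a 90-minute span = 1.5 hours).
P(N ≤ 3) = Σ_{j=0}^{3} e^(−μ) μ^j/j! ≈ 0.6808.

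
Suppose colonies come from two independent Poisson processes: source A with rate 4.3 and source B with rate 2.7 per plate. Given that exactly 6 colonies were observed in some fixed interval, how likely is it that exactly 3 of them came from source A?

Given the total, each event is independently from source A with probability p = λ_A/(λ_A+λ_B) = 4.3/7 ≈ 0.6143.
So K ~ Binomial(6, 4.3/7): P(K = 3) = C(6,3) · (4.3/7)^3 · (2.7/7)^3 ≈ 0.2660.

0.2660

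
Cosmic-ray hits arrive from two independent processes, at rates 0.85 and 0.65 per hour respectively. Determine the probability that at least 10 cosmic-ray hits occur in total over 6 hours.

Independent Poisson processes superpose: combined rate λ = 0.85 + 0.65 = 1.5 per hour.
Over the interval, μ = 1.5 × 6 = 9 (6 hours).
P(N ≥ 10) = 1 − P(N ≤ 9) ≈ 0.4126.

0.4126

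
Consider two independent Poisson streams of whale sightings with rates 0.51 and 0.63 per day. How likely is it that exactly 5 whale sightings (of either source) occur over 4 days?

0.1719

Independent Poisson processes superpose: combined rate λ = 0.51 + 0.63 = 1.14 per day.
Over the interval, μ = 1.14 × 4 = 4.56 (4 days).
P(N = 5) = e^(−4.56) · 4.56^5/5! ≈ 0.1719.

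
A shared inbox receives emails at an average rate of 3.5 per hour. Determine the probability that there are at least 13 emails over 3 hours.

0.2580

Over the interval, μ = 3.5 × 3 = 10.5 (3 hours).
P(N ≥ 13) = 1 − P(N ≤ 12) = 1 − Σ_{j=0}^{12} e^(−μ) μ^j/j! ≈ 0.2580.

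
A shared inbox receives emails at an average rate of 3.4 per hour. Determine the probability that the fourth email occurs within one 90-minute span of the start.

Over the interval, μ = 3.4 × 1.5 = 5.1 (a 90-minute span = 1.5 hours).
The fourth arrival falls in the interval iff at least 4 events occur there: P(S_4 ≤ t) = P(N ≥ 4) = 1 − P(N ≤ 3) ≈ 0.7487.

0.7487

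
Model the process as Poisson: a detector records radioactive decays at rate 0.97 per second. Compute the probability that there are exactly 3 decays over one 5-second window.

Over the interval, μ = 0.97 × 5 = 4.85 (a 5-second window = 5 seconds).
P(N = 3) = e^(−μ) μ^3/3! = e^(−4.85) · 4.85^3/6 ≈ 0.1488.

0.1488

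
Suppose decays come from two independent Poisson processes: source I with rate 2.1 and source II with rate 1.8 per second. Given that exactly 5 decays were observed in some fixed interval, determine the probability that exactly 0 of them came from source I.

Given the total, each event is independently from source I with probability p = λ_I/(λ_I+λ_II) = 2.1/3.9 ≈ 0.5385.
So K ~ Binomial(5, 2.1/3.9): P(K = 0) = C(5,0) · (2.1/3.9)^0 · (1.8/3.9)^5 ≈ 0.0209.

0.0209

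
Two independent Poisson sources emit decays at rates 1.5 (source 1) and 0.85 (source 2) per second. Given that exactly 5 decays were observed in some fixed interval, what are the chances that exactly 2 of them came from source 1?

Given the total, each event is independently from source 1 with probability p = λ_1/(λ_1+λ_2) = 1.5/2.35 ≈ 0.6383.
So K ~ Binomial(5, 1.5/2.35): P(K = 2) = C(5,2) · (1.5/2.35)^2 · (0.85/2.35)^3 ≈ 0.1928.

0.1928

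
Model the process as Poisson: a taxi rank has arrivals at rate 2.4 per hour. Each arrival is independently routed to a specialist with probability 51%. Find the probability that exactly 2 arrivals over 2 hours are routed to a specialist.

0.2591

Thinning: the arrivals that are routed to a specialist themselves form a Poisson process with rate 0.51 × 2.4 = 1.224 per hour.
Over the interval, μ = 1.224 × 2 = 2.448 (2 hours).
P(N = 2) = e^(−2.448) · 2.448^2/2! ≈ 0.2591.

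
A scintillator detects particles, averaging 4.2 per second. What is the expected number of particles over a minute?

252

E[N] = λt = 4.2 × 60 = 252 (a minute = 60 seconds).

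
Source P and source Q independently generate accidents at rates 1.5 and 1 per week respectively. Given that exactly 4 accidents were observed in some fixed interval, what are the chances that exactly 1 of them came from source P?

Given the total, each event is independently from source P with probability p = λ_P/(λ_P+λ_Q) = 1.5/2.5 = 0.6000.
So K ~ Binomial(4, 1.5/2.5): P(K = 1) = C(4,1) · (1.5/2.5)^1 · (1/2.5)^3 ≈ 0.1536.

0.1536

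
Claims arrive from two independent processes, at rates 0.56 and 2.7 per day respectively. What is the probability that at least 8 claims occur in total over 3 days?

Independent Poisson processes superpose: combined rate λ = 0.56 + 2.7 = 3.26 per day.
Over the interval, μ = 3.26 × 3 = 9.78 (3 days).
P(N ≥ 8) = 1 − P(N ≤ 7) ≈ 0.7593.

0.7593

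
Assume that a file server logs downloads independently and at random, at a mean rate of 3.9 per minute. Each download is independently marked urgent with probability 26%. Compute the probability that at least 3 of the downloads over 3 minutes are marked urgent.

Thinning: the downloads that are marked urgent themselves form a Poisson process with rate 0.26 × 3.9 = 1.014 per minute.
Over the interval, μ = 1.014 × 3 = 3.042 (3 minutes).
P(N ≥ 3) = 1 − P(N ≤ 2) ≈ 0.5862.

0.5862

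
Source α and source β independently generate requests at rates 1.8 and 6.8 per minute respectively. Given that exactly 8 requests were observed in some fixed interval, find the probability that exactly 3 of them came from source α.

0.1587

Given the total, each event is independently from source α with probability p = λ_α/(λ_α+λ_β) = 1.8/8.6 ≈ 0.2093.
So K ~ Binomial(8, 1.8/8.6): P(K = 3) = C(8,3) · (1.8/8.6)^3 · (6.8/8.6)^5 ≈ 0.1587.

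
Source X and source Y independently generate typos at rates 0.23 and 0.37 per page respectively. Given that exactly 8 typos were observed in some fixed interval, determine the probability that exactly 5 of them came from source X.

Given the total, each event is independently from source X with probability p = λ_X/(λ_X+λ_Y) = 0.23/0.6 ≈ 0.3833.
So K ~ Binomial(8, 0.23/0.6): P(K = 5) = C(8,5) · (0.23/0.6)^5 · (0.37/0.6)^3 ≈ 0.1087.

0.1087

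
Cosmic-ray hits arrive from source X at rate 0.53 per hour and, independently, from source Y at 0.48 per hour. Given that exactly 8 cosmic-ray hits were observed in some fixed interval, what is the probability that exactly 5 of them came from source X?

0.2392

Given the total, each event is independently from source X with probability p = λ_X/(λ_X+λ_Y) = 0.53/1.01 ≈ 0.5248.
So K ~ Binomial(8, 0.53/1.01): P(K = 5) = C(8,5) · (0.53/1.01)^5 · (0.48/1.01)^3 ≈ 0.2392.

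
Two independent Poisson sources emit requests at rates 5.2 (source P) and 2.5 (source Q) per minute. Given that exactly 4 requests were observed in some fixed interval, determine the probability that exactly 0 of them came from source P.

0.0111

Given the total, each event is independently from source P with probability p = λ_P/(λ_P+λ_Q) = 5.2/7.7 ≈ 0.6753.
So K ~ Binomial(4, 5.2/7.7): P(K = 0) = C(4,0) · (5.2/7.7)^0 · (2.5/7.7)^4 ≈ 0.0111.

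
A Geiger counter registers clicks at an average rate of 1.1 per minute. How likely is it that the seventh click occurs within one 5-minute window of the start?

0.3140

Over the interval, μ = 1.1 × 5 = 5.5 (a 5-minute window = 5 minutes).
The seventh arrival falls in the interval iff at least 7 events occur there: P(S_7 ≤ t) = P(N ≥ 7) = 1 − P(N ≤ 6) ≈ 0.3140.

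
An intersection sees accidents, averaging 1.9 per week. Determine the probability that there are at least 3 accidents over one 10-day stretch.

0.5099

Over the interval, μ = 1.9 × 10/7 ≈ 2.71429 (a 10-day stretch = 10/7 weeks).
P(N ≥ 3) = 1 − P(N ≤ 2) = 1 − Σ_{j=0}^{2} e^(−μ) μ^j/j! ≈ 0.5099.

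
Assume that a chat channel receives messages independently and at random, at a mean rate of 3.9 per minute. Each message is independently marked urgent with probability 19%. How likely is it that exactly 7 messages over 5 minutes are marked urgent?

Thinning: the messages that are marked urgent themselves form a Poisson process with rate 0.19 × 3.9 = 0.741 per minute.
Over the interval, μ = 0.741 × 5 = 3.705 (5 minutes).
P(N = 7) = e^(−3.705) · 3.705^7/7! ≈ 0.0468.

0.0468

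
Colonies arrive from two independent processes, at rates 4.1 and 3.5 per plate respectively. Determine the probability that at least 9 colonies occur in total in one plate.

0.3518

Independent Poisson processes superpose: combined rate λ = 4.1 + 3.5 = 7.6 per plate.
So μ = 7.6.
P(N ≥ 9) = 1 − P(N ≤ 8) ≈ 0.3518.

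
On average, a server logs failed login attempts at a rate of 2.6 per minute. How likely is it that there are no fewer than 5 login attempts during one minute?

With mean μ = 2.6 per minute,
P(N ≥ 5) = 1 − P(N ≤ 4) = 1 − Σ_{j=0}^{4} e^(−μ) μ^j/j! ≈ 0.1226.

0.1226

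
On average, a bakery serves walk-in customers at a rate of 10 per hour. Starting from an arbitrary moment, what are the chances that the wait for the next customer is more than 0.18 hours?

The wait for the next event is exponential with rate λ = 10 per hour.
P(T > 0.18) = e^(−λt) = e^(−10 × 0.18) = e^(−1.8) ≈ 0.1653.

0.1653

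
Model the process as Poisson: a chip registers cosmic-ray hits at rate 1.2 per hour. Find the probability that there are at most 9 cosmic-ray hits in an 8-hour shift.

Over the interval, μ = 1.2 × 8 = 9.6 (an 8-hour shift = 8 hours).
P(N ≤ 9) = Σ_{j=0}^{9} e^(−μ) μ^j/j! ≈ 0.5089.

0.5089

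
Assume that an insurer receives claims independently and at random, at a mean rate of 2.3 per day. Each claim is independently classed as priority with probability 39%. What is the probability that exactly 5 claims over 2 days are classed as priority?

Thinning: the claims that are classed as priority themselves form a Poisson process with rate 0.39 × 2.3 = 0.897 per day.
Over the interval, μ = 0.897 × 2 = 1.794 (2 days).
P(N = 5) = e^(−1.794) · 1.794^5/5! ≈ 0.0258.

0.0258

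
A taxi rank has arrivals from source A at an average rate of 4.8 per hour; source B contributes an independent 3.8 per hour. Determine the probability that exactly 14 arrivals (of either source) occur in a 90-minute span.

Independent Poisson processes superpose: combined rate λ = 4.8 + 3.8 = 8.6 per hour.
Over the interval, μ = 8.6 × 1.5 = 12.9 (a 90-minute span = 1.5 hours).
P(N = 14) = e^(−12.9) · 12.9^14/14! ≈ 0.1013.

0.1013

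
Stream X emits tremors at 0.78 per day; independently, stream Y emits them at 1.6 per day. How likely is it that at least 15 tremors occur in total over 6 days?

Independent Poisson processes superpose: combined rate λ = 0.78 + 1.6 = 2.38 per day.
Over the interval, μ = 2.38 × 6 = 14.28 (6 days).
P(N ≥ 15) = 1 − P(N ≤ 14) ≈ 0.4592.

0.4592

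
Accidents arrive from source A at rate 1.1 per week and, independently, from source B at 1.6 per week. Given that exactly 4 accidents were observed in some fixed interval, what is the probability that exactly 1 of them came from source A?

0.3391

Given the total, each event is independently from source A with probability p = λ_A/(λ_A+λ_B) = 1.1/2.7 ≈ 0.4074.
So K ~ Binomial(4, 1.1/2.7): P(K = 1) = C(4,1) · (1.1/2.7)^1 · (1.6/2.7)^3 ≈ 0.3391.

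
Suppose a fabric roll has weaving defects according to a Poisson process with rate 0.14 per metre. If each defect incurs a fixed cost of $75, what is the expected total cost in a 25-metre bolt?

$262.5

E[N] = 0.14 × 25 = 3.5 (a 25-metre bolt = 25 metres); E[cost] = 3.5 × $75 = $262.5.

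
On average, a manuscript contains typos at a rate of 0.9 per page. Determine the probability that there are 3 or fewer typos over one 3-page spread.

0.7141

Over the interval, μ = 0.9 × 3 = 2.7 (a 3-page spread = 3 pages).
P(N ≤ 3) = Σ_{j=0}^{3} e^(−μ) μ^j/j! ≈ 0.7141.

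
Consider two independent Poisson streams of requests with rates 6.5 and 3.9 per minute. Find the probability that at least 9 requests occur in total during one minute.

0.7104

Independent Poisson processes superpose: combined rate λ = 6.5 + 3.9 = 10.4 per minute.
So μ = 10.4.
P(N ≥ 9) = 1 − P(N ≤ 8) ≈ 0.7104.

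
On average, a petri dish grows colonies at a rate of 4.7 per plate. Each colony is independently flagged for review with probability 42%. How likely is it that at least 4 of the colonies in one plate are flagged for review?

0.1382

Thinning: the colonies that are flagged for review themselves form a Poisson process with rate 0.42 × 4.7 = 1.974 per plate.
So μ = 1.974.
P(N ≥ 4) = 1 − P(N ≤ 3) ≈ 0.1382.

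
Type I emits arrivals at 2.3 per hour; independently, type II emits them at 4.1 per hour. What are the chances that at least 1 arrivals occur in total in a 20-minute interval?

0.8816

Independent Poisson processes superpose: combined rate λ = 2.3 + 4.1 = 6.4 per hour.
Over the interval, μ = 6.4 × 1/3 ≈ 2.13333 (a 20-minute interval = 1/3 hours).
P(N ≥ 1) = 1 − P(N ≤ 0) ≈ 0.8816.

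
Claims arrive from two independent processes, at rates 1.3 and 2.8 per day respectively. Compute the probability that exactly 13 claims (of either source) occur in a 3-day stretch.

Independent Poisson processes superpose: combined rate λ = 1.3 + 2.8 = 4.1 per day.
Over the interval, μ = 4.1 × 3 = 12.3 (a 3-day stretch = 3 days).
P(N = 13) = e^(−12.3) · 12.3^13/13! ≈ 0.1078.

0.1078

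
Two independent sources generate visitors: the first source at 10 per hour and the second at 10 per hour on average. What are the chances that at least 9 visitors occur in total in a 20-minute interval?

Independent Poisson processes superpose: combined rate λ = 10 + 10 = 20 per hour.
Over the interval, μ = 20 × 1/3 ≈ 6.66667 (a 20-minute interval = 1/3 hours).
P(N ≥ 9) = 1 − P(N ≤ 8) ≈ 0.2286.

0.2286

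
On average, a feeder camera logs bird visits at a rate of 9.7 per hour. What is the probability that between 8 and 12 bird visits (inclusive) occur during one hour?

0.5706

With mean μ = 9.7 per hour,
P(8 ≤ N ≤ 12) = Σ_{j=8}^{12} e^(−9.7) · 9.7^j/j! ≈ 0.5706.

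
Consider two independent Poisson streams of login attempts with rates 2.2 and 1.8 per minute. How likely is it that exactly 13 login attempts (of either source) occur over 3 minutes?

0.1056

Independent Poisson processes superpose: combined rate λ = 2.2 + 1.8 = 4 per minute.
Over the interval, μ = 4 × 3 = 12 (3 minutes).
P(N = 13) = e^(−12) · 12^13/13! ≈ 0.1056.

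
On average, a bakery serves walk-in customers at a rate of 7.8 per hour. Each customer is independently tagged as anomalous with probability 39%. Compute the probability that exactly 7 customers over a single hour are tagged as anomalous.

Thinning: the customers that are tagged as anomalous themselves form a Poisson process with rate 0.39 × 7.8 = 3.042 per hour.
So μ = 3.042.
P(N = 7) = e^(−3.042) · 3.042^7/7! ≈ 0.0228.

0.0228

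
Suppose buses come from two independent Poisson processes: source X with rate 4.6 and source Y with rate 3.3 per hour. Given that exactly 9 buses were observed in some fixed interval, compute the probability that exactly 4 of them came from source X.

0.1842

Given the total, each event is independently from source X with probability p = λ_X/(λ_X+λ_Y) = 4.6/7.9 ≈ 0.5823.
So K ~ Binomial(9, 4.6/7.9): P(K = 4) = C(9,4) · (4.6/7.9)^4 · (3.3/7.9)^5 ≈ 0.1842.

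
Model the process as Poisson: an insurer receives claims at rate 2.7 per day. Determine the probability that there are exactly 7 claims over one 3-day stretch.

Over the interval, μ = 2.7 × 3 = 8.1 (a 3-day stretch = 3 days).
P(N = 7) = e^(−μ) μ^7/7! = e^(−8.1) · 8.1^7/5040 ≈ 0.1378.

0.1378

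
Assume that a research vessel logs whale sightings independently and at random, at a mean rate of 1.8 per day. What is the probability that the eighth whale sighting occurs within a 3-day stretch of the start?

0.1783

Over the interval, μ = 1.8 × 3 = 5.4 (a 3-day stretch = 3 days).
The eighth arrival falls in the interval iff at least 8 events occur there: P(S_8 ≤ t) = P(N ≥ 8) = 1 − P(N ≤ 7) ≈ 0.1783.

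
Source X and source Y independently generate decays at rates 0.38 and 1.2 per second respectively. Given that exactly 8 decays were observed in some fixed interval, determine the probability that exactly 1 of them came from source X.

Given the total, each event is independently from source X with probability p = λ_X/(λ_X+λ_Y) = 0.38/1.58 ≈ 0.2405.
So K ~ Binomial(8, 0.38/1.58): P(K = 1) = C(8,1) · (0.38/1.58)^1 · (1.2/1.58)^7 ≈ 0.2805.

0.2805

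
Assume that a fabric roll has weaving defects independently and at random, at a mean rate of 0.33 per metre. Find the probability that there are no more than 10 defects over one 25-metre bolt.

Over the interval, μ = 0.33 × 25 = 8.25 (a 25-metre bolt = 25 metres).
P(N ≤ 10) = Σ_{j=0}^{10} e^(−μ) μ^j/j! ≈ 0.7903.

0.7903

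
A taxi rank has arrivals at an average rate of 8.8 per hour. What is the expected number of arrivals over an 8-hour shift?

70.4

E[N] = λt = 8.8 × 8 = 70.4 (an 8-hour shift = 8 hours).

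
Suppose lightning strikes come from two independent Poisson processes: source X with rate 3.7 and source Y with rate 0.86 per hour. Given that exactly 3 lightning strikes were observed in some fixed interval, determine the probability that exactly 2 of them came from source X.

Given the total, each event is independently from source X with probability p = λ_X/(λ_X+λ_Y) = 3.7/4.56 ≈ 0.8114.
So K ~ Binomial(3, 3.7/4.56): P(K = 2) = C(3,2) · (3.7/4.56)^2 · (0.86/4.56)^1 ≈ 0.3725.

0.3725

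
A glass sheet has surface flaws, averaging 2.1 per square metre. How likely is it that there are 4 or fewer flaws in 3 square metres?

Over the interval, μ = 2.1 × 3 = 6.3 (3 square metres).
P(N ≤ 4) = Σ_{j=0}^{4} e^(−μ) μ^j/j! ≈ 0.2469.

0.2469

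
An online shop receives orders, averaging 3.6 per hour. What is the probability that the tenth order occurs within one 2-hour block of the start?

Over the interval, μ = 3.6 × 2 = 7.2 (a 2-hour block = 2 hours).
The tenth arrival falls in the interval iff at least 10 events occur there: P(S_10 ≤ t) = P(N ≥ 10) = 1 − P(N ≤ 9) ≈ 0.1904.

0.1904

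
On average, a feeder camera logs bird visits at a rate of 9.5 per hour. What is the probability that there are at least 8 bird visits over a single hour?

With mean μ = 9.5 per hour,
P(N ≥ 8) = 1 − P(N ≤ 7) = 1 − Σ_{j=0}^{7} e^(−μ) μ^j/j! ≈ 0.7313.

0.7313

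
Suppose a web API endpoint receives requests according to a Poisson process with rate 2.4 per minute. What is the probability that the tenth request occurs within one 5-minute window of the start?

0.7576

Over the interval, μ = 2.4 × 5 = 12 (a 5-minute window = 5 minutes).
The tenth arrival falls in the interval iff at least 10 events occur there: P(S_10 ≤ t) = P(N ≥ 10) = 1 − P(N ≤ 9) ≈ 0.7576.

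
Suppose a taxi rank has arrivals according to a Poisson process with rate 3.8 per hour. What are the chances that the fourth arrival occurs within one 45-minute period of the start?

0.3192

Over the interval, μ = 3.8 × 0.75 = 2.85 (a 45-minute period = 0.75 hours).
The fourth arrival falls in the interval iff at least 4 events occur there: P(S_4 ≤ t) = P(N ≥ 4) = 1 − P(N ≤ 3) ≈ 0.3192.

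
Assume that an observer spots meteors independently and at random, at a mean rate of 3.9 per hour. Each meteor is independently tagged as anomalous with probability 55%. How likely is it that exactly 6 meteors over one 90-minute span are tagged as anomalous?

0.0617

Thinning: the meteors that are tagged as anomalous themselves form a Poisson process with rate 0.55 × 3.9 = 2.145 per hour.
Over the interval, μ = 2.145 × 1.5 = 3.2175 (a 90-minute span = 1.5 hours).
P(N = 6) = e^(−3.2175) · 3.2175^6/6! ≈ 0.0617.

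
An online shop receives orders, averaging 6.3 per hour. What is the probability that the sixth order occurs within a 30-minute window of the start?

Over the interval, μ = 6.3 × 0.5 = 3.15 (a 30-minute window = 0.5 hours).
The sixth arrival falls in the interval iff at least 6 events occur there: P(S_6 ≤ t) = P(N ≥ 6) = 1 − P(N ≤ 5) ≈ 0.0998.

0.0998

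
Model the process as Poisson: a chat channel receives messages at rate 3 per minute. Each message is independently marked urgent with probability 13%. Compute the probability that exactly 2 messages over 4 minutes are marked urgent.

Thinning: the messages that are marked urgent themselves form a Poisson process with rate 0.13 × 3 = 0.39 per minute.
Over the interval, μ = 0.39 × 4 = 1.56 (4 minutes).
P(N = 2) = e^(−1.56) · 1.56^2/2! ≈ 0.2557.

0.2557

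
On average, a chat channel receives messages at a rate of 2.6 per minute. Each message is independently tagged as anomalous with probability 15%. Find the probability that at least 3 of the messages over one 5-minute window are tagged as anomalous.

0.3098

Thinning: the messages that are tagged as anomalous themselves form a Poisson process with rate 0.15 × 2.6 = 0.39 per minute.
Over the interval, μ = 0.39 × 5 = 1.95 (a 5-minute window = 5 minutes).
P(N ≥ 3) = 1 − P(N ≤ 2) ≈ 0.3098.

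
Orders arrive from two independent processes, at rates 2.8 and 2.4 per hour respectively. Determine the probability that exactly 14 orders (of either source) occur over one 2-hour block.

0.0604

Independent Poisson processes superpose: combined rate λ = 2.8 + 2.4 = 5.2 per hour.
Over the interval, μ = 5.2 × 2 = 10.4 (a 2-hour block = 2 hours).
P(N = 14) = e^(−10.4) · 10.4^14/14! ≈ 0.0604.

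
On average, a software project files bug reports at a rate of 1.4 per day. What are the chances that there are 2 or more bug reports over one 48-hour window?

Over the interval, μ = 1.4 × 2 = 2.8 (a 48-hour window = 2 days).
P(N ≥ 2) = 1 − P(N ≤ 1) = 1 − Σ_{j=0}^{1} e^(−μ) μ^j/j! ≈ 0.7689.

0.7689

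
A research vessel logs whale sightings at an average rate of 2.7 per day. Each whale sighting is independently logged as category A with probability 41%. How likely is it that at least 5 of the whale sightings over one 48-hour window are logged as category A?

Thinning: the whale sightings that are logged as category A themselves form a Poisson process with rate 0.41 × 2.7 = 1.107 per day.
Over the interval, μ = 1.107 × 2 = 2.214 (a 48-hour window = 2 days).
P(N ≥ 5) = 1 − P(N ≤ 4) ≈ 0.0740.

0.0740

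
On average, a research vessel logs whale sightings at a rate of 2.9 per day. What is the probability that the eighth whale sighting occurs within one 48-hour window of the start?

Over the interval, μ = 2.9 × 2 = 5.8 (a 48-hour window = 2 days).
The eighth arrival falls in the interval iff at least 8 events occur there: P(S_8 ≤ t) = P(N ≥ 8) = 1 − P(N ≤ 7) ≈ 0.2290.

0.2290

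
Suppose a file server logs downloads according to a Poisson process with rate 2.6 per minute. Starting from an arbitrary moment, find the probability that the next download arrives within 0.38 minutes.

Inter-arrival times are exponential with rate λ = 2.6 per minute.
P(T ≤ 0.38) = 1 − e^(−λt) = 1 − e^(−2.6 × 0.38) = 1 − e^(−0.988) ≈ 0.6277.

0.6277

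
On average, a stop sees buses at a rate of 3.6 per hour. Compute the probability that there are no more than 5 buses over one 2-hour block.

Over the interval, μ = 3.6 × 2 = 7.2 (a 2-hour block = 2 hours).
P(N ≤ 5) = Σ_{j=0}^{5} e^(−μ) μ^j/j! ≈ 0.2759.

0.2759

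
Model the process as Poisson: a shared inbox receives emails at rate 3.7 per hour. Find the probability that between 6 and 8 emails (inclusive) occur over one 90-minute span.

0.3697

Over the interval, μ = 3.7 × 1.5 = 5.55 (a 90-minute span = 1.5 hours).
P(6 ≤ N ≤ 8) = Σ_{j=6}^{8} e^(−5.55) · 5.55^j/j! ≈ 0.3697.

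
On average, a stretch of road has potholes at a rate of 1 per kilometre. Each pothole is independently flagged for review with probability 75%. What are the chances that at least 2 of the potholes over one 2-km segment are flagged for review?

Thinning: the potholes that are flagged for review themselves form a Poisson process with rate 0.75 × 1 = 0.75 per kilometre.
Over the interval, μ = 0.75 × 2 = 1.5 (a 2-km segment = 2 kilometres).
P(N ≥ 2) = 1 − P(N ≤ 1) ≈ 0.4422.

0.4422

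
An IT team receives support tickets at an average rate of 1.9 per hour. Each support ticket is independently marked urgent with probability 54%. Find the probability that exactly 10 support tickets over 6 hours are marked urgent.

0.0457

Thinning: the support tickets that are marked urgent themselves form a Poisson process with rate 0.54 × 1.9 = 1.026 per hour.
Over the interval, μ = 1.026 × 6 = 6.156 (6 hours).
P(N = 10) = e^(−6.156) · 6.156^10/10! ≈ 0.0457.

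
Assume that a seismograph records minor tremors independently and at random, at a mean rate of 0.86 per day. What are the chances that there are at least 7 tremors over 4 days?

0.0608

Over the interval, μ = 0.86 × 4 = 3.44 (4 days).
P(N ≥ 7) = 1 − P(N ≤ 6) = 1 − Σ_{j=0}^{6} e^(−μ) μ^j/j! ≈ 0.0608.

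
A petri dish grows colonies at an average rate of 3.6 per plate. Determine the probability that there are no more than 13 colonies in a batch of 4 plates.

0.4227

Over the interval, μ = 3.6 × 4 = 14.4 (a batch of 4 plates = 4 plates).
P(N ≤ 13) = Σ_{j=0}^{13} e^(−μ) μ^j/j! ≈ 0.4227.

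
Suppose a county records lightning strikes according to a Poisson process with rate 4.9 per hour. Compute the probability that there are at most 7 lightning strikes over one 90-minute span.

Over the interval, μ = 4.9 × 1.5 = 7.35 (a 90-minute span = 1.5 hours).
P(N ≤ 7) = Σ_{j=0}^{7} e^(−μ) μ^j/j! ≈ 0.5467.

0.5467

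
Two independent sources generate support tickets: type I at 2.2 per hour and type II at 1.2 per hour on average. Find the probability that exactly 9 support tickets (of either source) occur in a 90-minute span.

0.0392

Independent Poisson processes superpose: combined rate λ = 2.2 + 1.2 = 3.4 per hour.
Over the interval, μ = 3.4 × 1.5 = 5.1 (a 90-minute span = 1.5 hours).
P(N = 9) = e^(−5.1) · 5.1^9/9! ≈ 0.0392.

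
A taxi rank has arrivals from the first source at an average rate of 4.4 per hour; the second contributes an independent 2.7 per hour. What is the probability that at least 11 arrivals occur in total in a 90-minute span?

Independent Poisson processes superpose: combined rate λ = 4.4 + 2.7 = 7.1 per hour.
Over the interval, μ = 7.1 × 1.5 = 10.65 (a 90-minute span = 1.5 hours).
P(N ≥ 11) = 1 − P(N ≤ 10) ≈ 0.4977.

0.4977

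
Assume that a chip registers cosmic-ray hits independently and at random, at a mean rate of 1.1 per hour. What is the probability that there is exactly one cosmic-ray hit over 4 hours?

0.0540

Over the interval, μ = 1.1 × 4 = 4.4 (4 hours).
P(N = 1) = e^(−μ) μ^1/1! = e^(−4.4) · 4.4^1/1 ≈ 0.0540.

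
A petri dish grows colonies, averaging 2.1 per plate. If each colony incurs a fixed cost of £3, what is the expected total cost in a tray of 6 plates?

E[N] = 2.1 × 6 = 12.6 (a tray of 6 plates = 6 plates); E[cost] = 12.6 × £3 = £37.8.

£37.8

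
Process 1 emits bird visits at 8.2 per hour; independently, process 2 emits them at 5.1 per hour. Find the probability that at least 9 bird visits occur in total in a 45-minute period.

0.6644

Independent Poisson processes superpose: combined rate λ = 8.2 + 5.1 = 13.3 per hour.
Over the interval, μ = 13.3 × 0.75 = 9.975 (a 45-minute period = 0.75 hours).
P(N ≥ 9) = 1 − P(N ≤ 8) ≈ 0.6644.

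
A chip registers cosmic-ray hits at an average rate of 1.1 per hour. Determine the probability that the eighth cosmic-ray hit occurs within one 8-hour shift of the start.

0.6522

Over the interval, μ = 1.1 × 8 = 8.8 (an 8-hour shift = 8 hours).
The eighth arrival falls in the interval iff at least 8 events occur there: P(S_8 ≤ t) = P(N ≥ 8) = 1 − P(N ≤ 7) ≈ 0.6522.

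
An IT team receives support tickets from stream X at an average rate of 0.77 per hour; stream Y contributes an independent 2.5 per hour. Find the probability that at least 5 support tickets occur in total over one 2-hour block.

Independent Poisson processes superpose: combined rate λ = 0.77 + 2.5 = 3.27 per hour.
Over the interval, μ = 3.27 × 2 = 6.54 (a 2-hour block = 2 hours).
P(N ≥ 5) = 1 − P(N ≤ 4) ≈ 0.7808.

0.7808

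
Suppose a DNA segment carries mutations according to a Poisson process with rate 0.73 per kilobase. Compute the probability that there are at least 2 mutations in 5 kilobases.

Over the interval, μ = 0.73 × 5 = 3.65 (5 kilobases).
P(N ≥ 2) = 1 − P(N ≤ 1) = 1 − Σ_{j=0}^{1} e^(−μ) μ^j/j! ≈ 0.8791.

0.8791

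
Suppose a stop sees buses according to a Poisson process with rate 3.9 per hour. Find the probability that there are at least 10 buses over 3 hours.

0.7304

Over the interval, μ = 3.9 × 3 = 11.7 (3 hours).
P(N ≥ 10) = 1 − P(N ≤ 9) = 1 − Σ_{j=0}^{9} e^(−μ) μ^j/j! ≈ 0.7304.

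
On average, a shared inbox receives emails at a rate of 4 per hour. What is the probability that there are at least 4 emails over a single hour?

0.5665

With mean μ = 4 per hour,
P(N ≥ 4) = 1 − P(N ≤ 3) = 1 − Σ_{j=0}^{3} e^(−μ) μ^j/j! ≈ 0.5665.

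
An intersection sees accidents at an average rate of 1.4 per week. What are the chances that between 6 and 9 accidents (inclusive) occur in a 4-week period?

0.4290

Over the interval, μ = 1.4 × 4 = 5.6 (a 4-week period = 4 weeks).
P(6 ≤ N ≤ 9) = Σ_{j=6}^{9} e^(−5.6) · 5.6^j/j! ≈ 0.4290.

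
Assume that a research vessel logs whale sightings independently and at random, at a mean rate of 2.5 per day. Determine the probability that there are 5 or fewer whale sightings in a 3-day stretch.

Over the interval, μ = 2.5 × 3 = 7.5 (a 3-day stretch = 3 days).
P(N ≤ 5) = Σ_{j=0}^{5} e^(−μ) μ^j/j! ≈ 0.2414.

0.2414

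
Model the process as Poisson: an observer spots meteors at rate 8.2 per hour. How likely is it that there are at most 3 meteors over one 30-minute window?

Over the interval, μ = 8.2 × 0.5 = 4.1 (a 30-minute window = 0.5 hours).
P(N ≤ 3) = Σ_{j=0}^{3} e^(−μ) μ^j/j! ≈ 0.4142.

0.4142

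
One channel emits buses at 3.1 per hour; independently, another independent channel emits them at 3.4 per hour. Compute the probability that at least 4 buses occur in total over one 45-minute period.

0.7170

Independent Poisson processes superpose: combined rate λ = 3.1 + 3.4 = 6.5 per hour.
Over the interval, μ = 6.5 × 0.75 = 4.875 (a 45-minute period = 0.75 hours).
P(N ≥ 4) = 1 − P(N ≤ 3) ≈ 0.7170.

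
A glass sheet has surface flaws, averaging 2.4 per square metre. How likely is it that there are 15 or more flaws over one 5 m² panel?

Over the interval, μ = 2.4 × 5 = 12 (a 5 m² panel = 5 square metres).
P(N ≥ 15) = 1 − P(N ≤ 14) = 1 − Σ_{j=0}^{14} e^(−μ) μ^j/j! ≈ 0.2280.

0.2280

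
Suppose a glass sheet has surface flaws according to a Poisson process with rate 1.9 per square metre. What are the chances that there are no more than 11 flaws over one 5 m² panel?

Over the interval, μ = 1.9 × 5 = 9.5 (a 5 m² panel = 5 square metres).
P(N ≤ 11) = Σ_{j=0}^{11} e^(−μ) μ^j/j! ≈ 0.7520.

0.7520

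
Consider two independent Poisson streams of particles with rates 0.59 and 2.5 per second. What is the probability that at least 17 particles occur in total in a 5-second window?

0.3796

Independent Poisson processes superpose: combined rate λ = 0.59 + 2.5 = 3.09 per second.
Over the interval, μ = 3.09 × 5 = 15.45 (a 5-second window = 5 seconds).
P(N ≥ 17) = 1 − P(N ≤ 16) ≈ 0.3796.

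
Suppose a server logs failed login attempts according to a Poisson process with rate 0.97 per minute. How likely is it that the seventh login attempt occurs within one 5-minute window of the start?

Over the interval, μ = 0.97 × 5 = 4.85 (a 5-minute window = 5 minutes).
The seventh arrival falls in the interval iff at least 7 events occur there: P(S_7 ≤ t) = P(N ≥ 7) = 1 − P(N ≤ 6) ≈ 0.2162.

0.2162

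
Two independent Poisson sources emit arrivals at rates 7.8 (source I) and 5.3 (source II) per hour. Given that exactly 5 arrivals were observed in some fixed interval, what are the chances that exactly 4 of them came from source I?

Given the total, each event is independently from source I with probability p = λ_I/(λ_I+λ_II) = 7.8/13.1 ≈ 0.5954.
So K ~ Binomial(5, 7.8/13.1): P(K = 4) = C(5,4) · (7.8/13.1)^4 · (5.3/13.1)^1 ≈ 0.2543.

0.2543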